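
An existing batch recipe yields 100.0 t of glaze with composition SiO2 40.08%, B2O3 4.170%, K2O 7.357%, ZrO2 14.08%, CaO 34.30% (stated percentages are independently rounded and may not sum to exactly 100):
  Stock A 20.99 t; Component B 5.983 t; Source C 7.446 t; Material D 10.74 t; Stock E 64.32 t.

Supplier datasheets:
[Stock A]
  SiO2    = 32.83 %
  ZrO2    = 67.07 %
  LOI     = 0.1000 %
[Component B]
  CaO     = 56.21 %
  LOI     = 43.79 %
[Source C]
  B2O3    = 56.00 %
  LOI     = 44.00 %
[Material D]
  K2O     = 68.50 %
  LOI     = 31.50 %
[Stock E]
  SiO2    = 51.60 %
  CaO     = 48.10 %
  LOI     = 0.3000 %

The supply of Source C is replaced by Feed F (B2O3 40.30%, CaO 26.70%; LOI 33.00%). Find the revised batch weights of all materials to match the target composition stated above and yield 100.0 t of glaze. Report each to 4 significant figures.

Revised batch per 100.0 t glaze:
  Stock A: 20.99 t
  Component B: 1.068 t
  Feed F: 10.35 t
  Material D: 10.74 t
  Stock E: 64.32 t
Total batch = 107.5 t; LOI loss = 7.480 t

All internal work maintains full float precision from start to finish — working values are rounded to 4 significant figures when displayed; each reported value is rounded only once; all derived quantities (net glass mass, LOI, the totals, yield, five oxide percentages) are re-derived at exact precision from the batch weights for 100.0 t of glass, precisely as stated by problem or answer.
Target masses of each oxide per 100.0 t glaze:
  SiO2: 40.08% × 100.0 = 40.08 t
  B2O3: 4.170% × 100.0 = 4.170 t
  K2O: 7.357% × 100.0 = 7.357 t
  ZrO2: 14.08% × 100.0 = 14.08 t
  CaO: 34.30% × 100.0 = 34.30 t
Balance tally, oxide-wise, from the weights as reported, under the basis named above (oxide sums agree with the targets net of answer rounding effects):
  SiO2: 20.99·0.3283 + 64.32·0.5160 = 40.08 t (target 40.08 t)
  B2O3: 10.35·0.4030 = 4.171 t (target 4.170 t)
  K2O: 10.74·0.6850 = 7.357 t (target 7.357 t)
  ZrO2: 20.99·0.6707 = 14.08 t (target 14.08 t)
  CaO: 1.068·0.5621 + 10.35·0.2670 + 64.32·0.4810 = 34.30 t (target 34.30 t)
Glass mass check: Σ batch − LOI loss = 99.99 t (targets for the oxides total 99.99 t; versus the stated basis of 100.0 t — gaps are rounding artifacts).
Batch grand total — Σ batch = 107.5 t; Σ batch·LOI gives LOI loss = 7.480 t; yield: glass divided by total = 93.04%.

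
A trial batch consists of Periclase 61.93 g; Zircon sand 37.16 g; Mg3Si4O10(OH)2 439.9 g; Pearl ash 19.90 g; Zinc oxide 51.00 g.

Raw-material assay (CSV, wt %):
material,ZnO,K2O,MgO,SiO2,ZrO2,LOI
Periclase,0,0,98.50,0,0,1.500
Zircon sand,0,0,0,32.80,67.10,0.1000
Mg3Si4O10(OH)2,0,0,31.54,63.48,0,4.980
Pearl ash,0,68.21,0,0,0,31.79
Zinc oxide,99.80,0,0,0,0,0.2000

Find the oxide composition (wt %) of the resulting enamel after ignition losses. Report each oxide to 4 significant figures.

Glass mass = 580.6 g (batch 609.9 − LOI 29.30).
Composition: ZnO 8.767%, K2O 2.338%, MgO 34.40%, SiO2 50.20%, ZrO2 4.295%

In-progress results are printed, with 4-significant-figure rounding, in the printout — the whole derivation keeps full precision at every stage. A single rounding completes every reported value; derived quantities (five oxide percentages, the totals, the yield, net glass mass, LOI) are carried using the weight values per 580.6 g of glass at full precision exactly as printed in the problem or answer text.
Delivered oxide masses:
  ZnO: 51.00·0.9980 = 50.90 g
  K2O: 19.90·0.6821 = 13.57 g
  MgO: 61.93·0.9850 + 439.9·0.3154 = 199.7 g
  SiO2: 37.16·0.3280 + 439.9·0.6348 = 291.4 g
  ZrO2: 37.16·0.6710 = 24.93 g
LOI: 61.93·0.01500 + 37.16·0.001000 + 439.9·0.04980 + 19.90·0.3179 + 51.00·0.002000 = 29.30 g
Glass mass = batch − LOI = 609.9 − 29.30 = 580.6 g (the oxide masses sum to this)
percent by weight: oxide/glass ×100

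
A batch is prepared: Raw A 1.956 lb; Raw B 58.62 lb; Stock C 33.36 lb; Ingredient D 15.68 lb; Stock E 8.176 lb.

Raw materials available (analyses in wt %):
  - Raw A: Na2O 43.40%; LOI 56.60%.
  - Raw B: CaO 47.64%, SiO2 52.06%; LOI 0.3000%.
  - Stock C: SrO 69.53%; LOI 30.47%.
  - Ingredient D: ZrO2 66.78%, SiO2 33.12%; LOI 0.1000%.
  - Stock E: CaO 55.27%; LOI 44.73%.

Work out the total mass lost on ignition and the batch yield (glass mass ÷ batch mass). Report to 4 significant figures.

LOI loss = 15.12 lb; glass = 102.7 lb; yield = 87.16%

Every computation runs at full precision at each step; intermediates are displayed with 4-significant-digit rounding within the worked lines. Exactly one rounding goes into each reported number. Derived quantities (the five compositions, yield, glass mass, the totals, ignition loss) are computed using the weight values for 102.7 lb of glass at full float precision as set out in question or answer.
LOI of each material in turn:
  Raw A: 1.956 × 0.5660 = 1.107 lb
  Raw B: 58.62 × 0.003000 = 0.1759 lb
  Stock C: 33.36 × 0.3047 = 10.16 lb
  Ingredient D: 15.68 × 0.001000 = 0.01568 lb
  Stock E: 8.176 × 0.4473 = 3.657 lb
Total LOI = 15.12 lb
Glass = batch − LOI = 117.8 − 15.12 = 102.7 lb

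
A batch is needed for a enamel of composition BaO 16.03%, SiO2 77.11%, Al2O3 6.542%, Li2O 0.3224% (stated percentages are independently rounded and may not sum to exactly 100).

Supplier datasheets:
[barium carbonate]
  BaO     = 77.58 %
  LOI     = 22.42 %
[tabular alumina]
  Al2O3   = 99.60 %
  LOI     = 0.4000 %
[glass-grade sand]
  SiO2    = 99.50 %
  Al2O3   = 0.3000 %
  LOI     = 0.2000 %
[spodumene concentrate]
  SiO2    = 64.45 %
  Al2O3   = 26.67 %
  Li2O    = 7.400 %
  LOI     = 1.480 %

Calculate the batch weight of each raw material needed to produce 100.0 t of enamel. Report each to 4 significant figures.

Batch per 100.0 t enamel:
  barium carbonate: 20.66 t
  tabular alumina: 5.177 t
  glass-grade sand: 74.68 t
  spodumene concentrate: 4.357 t
Total batch = 104.9 t; LOI loss = 4.867 t; yield = 95.36%

Each numeric step maintains full float precision through the solve; working values appear, rounded to 4 significant figures, across the worked steps; each reported figure receives exactly one rounding. The derived quantities (the four compositions, totals, LOI, yield, glass mass) are rebuilt from the weighed amounts at 100.0 t of glass at full float precision as set out in the question or the answer.
Target oxide masses per 100.0 t enamel:
  BaO: 16.03% × 100.0 = 16.03 t
  SiO2: 77.11% × 100.0 = 77.11 t
  Al2O3: 6.542% × 100.0 = 6.542 t
  Li2O: 0.3224% × 100.0 = 0.3224 t
Verifying the oxide balance on the weights just shown, under the basis named above (oxide sums agree with the targets inside rounding margins):
  BaO: 20.66·0.7758 = 16.03 t (target 16.03 t)
  SiO2: 74.68·0.9950 + 4.357·0.6445 = 77.11 t (target 77.11 t)
  Al2O3: 5.177·0.9960 + 74.68·0.003000 + 4.357·0.2667 = 6.542 t (target 6.542 t)
  Li2O: 4.357·0.07400 = 0.3224 t (target 0.3224 t)
Glass mass check: whole batch net of LOI = 100.0 t (targets for the oxides total 100.0 t; versus the stated basis of 100.0 t — a pure rounding effect).
Adding the batch up: Σ batch = 104.9 t; loss to ignition Σ batch·LOI = 4.867 t; the yield ratio, glass ÷ batch: 95.36%.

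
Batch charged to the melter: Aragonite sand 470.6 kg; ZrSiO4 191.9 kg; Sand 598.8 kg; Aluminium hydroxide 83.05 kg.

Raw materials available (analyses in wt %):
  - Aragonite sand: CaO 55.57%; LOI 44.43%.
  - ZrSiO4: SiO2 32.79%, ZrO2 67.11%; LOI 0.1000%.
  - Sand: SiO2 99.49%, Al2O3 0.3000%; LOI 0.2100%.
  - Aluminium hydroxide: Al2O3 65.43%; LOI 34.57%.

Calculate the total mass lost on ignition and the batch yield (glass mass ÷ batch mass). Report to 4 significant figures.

All internal work holds full precision from first step to last; working values are shown, with 4-significant-figure rounding, in the printout. Every reported number is rounded only once; derived quantities, which include LOI, net glass mass, yield, totals, the four compositions, are re-derived in exact precision, exactly as printed in question or answer, from the weighed amounts at 1105 kg of glass.
Each material's LOI contribution:
  Aragonite sand: 470.6 × 0.4443 = 209.1 kg
  ZrSiO4: 191.9 × 0.001000 = 0.1919 kg
  Sand: 598.8 × 0.002100 = 1.257 kg
  Aluminium hydroxide: 83.05 × 0.3457 = 28.71 kg
Total LOI = 239.2 kg
Glass = batch − LOI = 1344 − 239.2 = 1105 kg

LOI loss = 239.2 kg; glass = 1105 kg; yield = 82.20%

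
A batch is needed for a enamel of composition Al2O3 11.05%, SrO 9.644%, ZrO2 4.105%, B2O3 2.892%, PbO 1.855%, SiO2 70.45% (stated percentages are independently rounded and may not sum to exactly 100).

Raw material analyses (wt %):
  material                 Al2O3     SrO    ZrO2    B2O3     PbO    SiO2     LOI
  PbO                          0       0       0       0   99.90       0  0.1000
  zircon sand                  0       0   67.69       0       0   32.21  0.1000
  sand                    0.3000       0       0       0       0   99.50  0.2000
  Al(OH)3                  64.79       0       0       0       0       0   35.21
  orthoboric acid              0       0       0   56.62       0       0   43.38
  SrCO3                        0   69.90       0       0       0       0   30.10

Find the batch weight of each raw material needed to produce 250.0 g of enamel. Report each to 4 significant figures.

Working values are shown (rounded to 4 significant digits) at each printed step; all arithmetic holds full float precision at all times; a single rounding completes each reported result; the derived quantities (net glass mass, six oxide percentages, ignition loss, the totals, yield) are carried at full precision from the batch weights for 250.0 g of glass exactly as shown in problem or answer.
Oxide-by-oxide targets in 250.0 g enamel:
  Al2O3: 11.05% × 250.0 = 27.62 g
  SrO: 9.644% × 250.0 = 24.11 g
  ZrO2: 4.105% × 250.0 = 10.26 g
  B2O3: 2.892% × 250.0 = 7.230 g
  PbO: 1.855% × 250.0 = 4.638 g
  SiO2: 70.45% × 250.0 = 176.1 g
Per-oxide balance check with the batch weights as given, per the basis as stated (delivered sums recover each target once rounding is allowed for):
  Al2O3: 172.1·0.003000 + 41.84·0.6479 = 27.62 g (target 27.62 g)
  SrO: 34.49·0.6990 = 24.11 g (target 24.11 g)
  ZrO2: 15.16·0.6769 = 10.26 g (target 10.26 g)
  B2O3: 12.77·0.5662 = 7.230 g (target 7.230 g)
  PbO: 4.642·0.9990 = 4.637 g (target 4.638 g)
  SiO2: 15.16·0.3221 + 172.1·0.9950 = 176.1 g (target 176.1 g)
Glass mass check: the batch minus its LOI: 250.0 g (targets for the oxides total 250.0 g; the stated basis being 250.0 g — a pure rounding effect).
Summing the batch: Σ batch = 281.0 g; ignition loss, Σ(batch × LOI) = 31.02 g; yield = glass ÷ total batch = 88.96%.

Batch per 250.0 g enamel:
  PbO: 4.642 g
  zircon sand: 15.16 g
  sand: 172.1 g
  Al(OH)3: 41.84 g
  orthoboric acid: 12.77 g
  SrCO3: 34.49 g
Total batch = 281.0 g; LOI loss = 31.02 g; yield = 88.96%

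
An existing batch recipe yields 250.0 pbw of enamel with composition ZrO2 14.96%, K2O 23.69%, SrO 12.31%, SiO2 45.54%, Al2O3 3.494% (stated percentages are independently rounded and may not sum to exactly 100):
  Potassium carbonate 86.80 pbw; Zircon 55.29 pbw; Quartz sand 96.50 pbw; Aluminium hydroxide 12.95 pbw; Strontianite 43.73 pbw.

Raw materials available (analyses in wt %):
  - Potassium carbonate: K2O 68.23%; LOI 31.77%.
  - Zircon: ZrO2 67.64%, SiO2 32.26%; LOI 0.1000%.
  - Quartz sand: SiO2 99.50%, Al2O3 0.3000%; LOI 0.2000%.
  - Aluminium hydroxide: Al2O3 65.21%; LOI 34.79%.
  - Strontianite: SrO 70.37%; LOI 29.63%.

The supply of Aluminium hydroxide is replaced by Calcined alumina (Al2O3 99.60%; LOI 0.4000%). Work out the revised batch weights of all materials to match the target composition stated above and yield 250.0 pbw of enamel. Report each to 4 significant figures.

The intermediate values appear, with 4-significant-figure rounding, alongside each step — every computation runs at full float precision through every step; a single rounding completes each reported number — derived quantities (totals, five oxide percentages, net glass mass, LOI, the yield) are re-derived at exact precision from the weighed amounts at 250.0 pbw of glass, as set out in the problem or the answer.
Target masses of each oxide per 250.0 pbw enamel:
  ZrO2: 14.96% × 250.0 = 37.40 pbw
  K2O: 23.69% × 250.0 = 59.22 pbw
  SrO: 12.31% × 250.0 = 30.78 pbw
  SiO2: 45.54% × 250.0 = 113.8 pbw
  Al2O3: 3.494% × 250.0 = 8.735 pbw
Balance tally, oxide-wise, per the reported batch figures, for the quoted basis mass (every target is met by its sum once rounding is allowed for):
  ZrO2: 55.29·0.6764 = 37.40 pbw (target 37.40 pbw)
  K2O: 86.80·0.6823 = 59.22 pbw (target 59.22 pbw)
  SrO: 43.73·0.7037 = 30.77 pbw (target 30.78 pbw)
  SiO2: 55.29·0.3226 + 96.50·0.9950 = 113.9 pbw (target 113.8 pbw)
  Al2O3: 96.50·0.003000 + 8.479·0.9960 = 8.735 pbw (target 8.735 pbw)
The glass-mass cross-check: total batch − LOI = 250.0 pbw (oxide target masses add up to 250.0 pbw; with the basis standing at 250.0 pbw — differing by rounding only).
Batch grand total — Σ batch = 290.8 pbw; loss to ignition Σ batch·LOI = 40.82 pbw; as yield: glass ÷ batch → 85.96%.

Revised batch per 250.0 pbw enamel:
  Potassium carbonate: 86.80 pbw
  Zircon: 55.29 pbw
  Quartz sand: 96.50 pbw
  Calcined alumina: 8.479 pbw
  Strontianite: 43.73 pbw
Total batch = 290.8 pbw; LOI loss = 40.82 pbw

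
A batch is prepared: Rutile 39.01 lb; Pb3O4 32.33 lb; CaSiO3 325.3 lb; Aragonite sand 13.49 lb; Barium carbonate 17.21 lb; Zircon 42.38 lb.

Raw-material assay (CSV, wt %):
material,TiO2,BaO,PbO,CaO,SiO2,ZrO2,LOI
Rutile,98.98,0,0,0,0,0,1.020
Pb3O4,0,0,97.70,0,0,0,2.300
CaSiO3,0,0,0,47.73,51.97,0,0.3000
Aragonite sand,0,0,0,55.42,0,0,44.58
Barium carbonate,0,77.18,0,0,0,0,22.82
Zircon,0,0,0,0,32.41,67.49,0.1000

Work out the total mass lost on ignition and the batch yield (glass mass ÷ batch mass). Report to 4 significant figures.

LOI loss = 12.10 lb; glass = 457.6 lb; yield = 97.42%

All internal work carries full precision in every operation; rounding to 4 significant figures governs every working value as displayed; every reported figure receives exactly one rounding. All derived quantities, including ignition loss, yield, totals, six oxide percentages, glass mass, are computed using the weight values for 457.6 lb of glass at full float precision as they appear in the question or the answer.
Each material's LOI contribution:
  Rutile: 39.01 × 0.01020 = 0.3979 lb
  Pb3O4: 32.33 × 0.02300 = 0.7436 lb
  CaSiO3: 325.3 × 0.003000 = 0.9759 lb
  Aragonite sand: 13.49 × 0.4458 = 6.014 lb
  Barium carbonate: 17.21 × 0.2282 = 3.927 lb
  Zircon: 42.38 × 0.001000 = 0.04238 lb
Total LOI = 12.10 lb
Glass = batch − LOI = 469.7 − 12.10 = 457.6 lb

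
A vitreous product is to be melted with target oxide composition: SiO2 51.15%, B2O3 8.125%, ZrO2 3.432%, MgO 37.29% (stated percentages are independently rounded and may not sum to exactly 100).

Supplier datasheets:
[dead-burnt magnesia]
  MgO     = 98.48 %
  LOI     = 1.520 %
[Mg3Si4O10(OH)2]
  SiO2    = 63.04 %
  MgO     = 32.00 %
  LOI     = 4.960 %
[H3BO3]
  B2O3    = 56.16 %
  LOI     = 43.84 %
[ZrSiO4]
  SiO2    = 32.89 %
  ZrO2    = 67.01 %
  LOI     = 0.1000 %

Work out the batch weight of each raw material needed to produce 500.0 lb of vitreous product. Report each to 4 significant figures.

Batch per 500.0 lb vitreous product:
  dead-burnt magnesia: 61.84 lb
  Mg3Si4O10(OH)2: 392.3 lb
  H3BO3: 72.34 lb
  ZrSiO4: 25.61 lb
Total batch = 552.1 lb; LOI loss = 52.14 lb; yield = 90.56%

The intermediate values are displayed rounded to four significant figures as written; the whole derivation keeps exact precision through the solve. Every reported figure is rounded exactly once. All derived quantities (the yield, LOI, four oxide percentages, net glass mass, totals) are rebuilt at full float precision starting from the weights at 500.0 lb of glass, exactly as shown in problem or answer.
Oxide-by-oxide targets in 500.0 lb vitreous product:
  SiO2: 51.15% × 500.0 = 255.8 lb
  B2O3: 8.125% × 500.0 = 40.62 lb
  ZrO2: 3.432% × 500.0 = 17.16 lb
  MgO: 37.29% × 500.0 = 186.4 lb
Checking each oxide sum working from each reported weight, relative to the basis at hand (delivered sums recover each target exact up to rounding of places):
  SiO2: 392.3·0.6304 + 25.61·0.3289 = 255.7 lb (target 255.8 lb)
  B2O3: 72.34·0.5616 = 40.63 lb (target 40.62 lb)
  ZrO2: 25.61·0.6701 = 17.16 lb (target 17.16 lb)
  MgO: 61.84·0.9848 + 392.3·0.3200 = 186.4 lb (target 186.4 lb)
Glass-mass sanity pass: batch Σ − ignition loss = 500.0 lb (oxide target masses add up to 500.0 lb; versus the stated basis of 500.0 lb — a pure rounding effect).
Whole-batch sum: Σ batch = 552.1 lb; the LOI term Σ batch·LOI equals 52.14 lb; yield = glass ÷ total batch = 90.56%.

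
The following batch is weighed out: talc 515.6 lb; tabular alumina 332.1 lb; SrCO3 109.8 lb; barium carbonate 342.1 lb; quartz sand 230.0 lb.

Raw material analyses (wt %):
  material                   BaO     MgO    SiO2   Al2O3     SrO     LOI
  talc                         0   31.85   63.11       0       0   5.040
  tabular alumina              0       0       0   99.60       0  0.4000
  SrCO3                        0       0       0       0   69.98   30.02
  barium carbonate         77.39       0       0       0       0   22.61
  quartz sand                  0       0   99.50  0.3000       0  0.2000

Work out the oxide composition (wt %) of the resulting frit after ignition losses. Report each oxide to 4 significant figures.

Glass mass = 1392 lb (batch 1530 − LOI 138.1).
Composition: BaO 19.03%, MgO 11.80%, SiO2 39.83%, Al2O3 23.82%, SrO 5.522%

Values along the way appear (rounded to four significant digits) in the printout — each numeric step runs at exact precision at every stage; every reported figure receives exactly one rounding. The derived quantities, including five oxide percentages, the totals, glass mass, ignition loss, the yield, are recomputed from the batch weights at 1392 lb of glass in full float precision as given in question or answer.
Oxide-by-oxide delivered mass:
  BaO: 342.1·0.7739 = 264.8 lb
  MgO: 515.6·0.3185 = 164.2 lb
  SiO2: 515.6·0.6311 + 230.0·0.9950 = 554.2 lb
  Al2O3: 332.1·0.9960 + 230.0·0.003000 = 331.5 lb
  SrO: 109.8·0.6998 = 76.84 lb
LOI: 515.6·0.05040 + 332.1·0.004000 + 109.8·0.3002 + 342.1·0.2261 + 230.0·0.002000 = 138.1 lb
The glass mass, total less LOI, = 1530 − 138.1 = 1392 lb (equal to the oxide-mass sum)
wt %: oxide over glass, times 100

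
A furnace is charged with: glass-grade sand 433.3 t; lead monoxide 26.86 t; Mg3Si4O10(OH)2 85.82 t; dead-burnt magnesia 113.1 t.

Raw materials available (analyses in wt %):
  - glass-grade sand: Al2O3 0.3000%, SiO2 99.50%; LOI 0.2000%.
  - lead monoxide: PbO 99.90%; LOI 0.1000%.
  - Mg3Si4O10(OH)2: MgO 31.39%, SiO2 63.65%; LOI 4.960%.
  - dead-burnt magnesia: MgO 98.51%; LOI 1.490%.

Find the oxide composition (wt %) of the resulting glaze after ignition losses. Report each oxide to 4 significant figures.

All arithmetic holds full precision through every step — intermediates appear, rounded to four significant digits, within the worked lines — a single rounding finalizes each reported number. All derived quantities are rebuilt at full precision (the four compositions, ignition loss, net glass mass, totals, yield) starting from the weights per 652.2 t of glass as they appear in question or answer.
What the batch supplies per oxide:
  Al2O3: 433.3·0.003000 = 1.300 t
  PbO: 26.86·0.9990 = 26.83 t
  MgO: 85.82·0.3139 + 113.1·0.9851 = 138.4 t
  SiO2: 433.3·0.9950 + 85.82·0.6365 = 485.8 t
LOI: 433.3·0.002000 + 26.86·0.001000 + 85.82·0.04960 + 113.1·0.01490 = 6.835 t
Glass = total batch minus LOI = 659.1 − 6.835 = 652.2 t (= Σ oxide masses)
each wt % is 100 × oxide ÷ glass

Glass mass = 652.2 t (batch 659.1 − LOI 6.835).
Composition: Al2O3 0.1993%, PbO 4.114%, MgO 21.21%, SiO2 74.47%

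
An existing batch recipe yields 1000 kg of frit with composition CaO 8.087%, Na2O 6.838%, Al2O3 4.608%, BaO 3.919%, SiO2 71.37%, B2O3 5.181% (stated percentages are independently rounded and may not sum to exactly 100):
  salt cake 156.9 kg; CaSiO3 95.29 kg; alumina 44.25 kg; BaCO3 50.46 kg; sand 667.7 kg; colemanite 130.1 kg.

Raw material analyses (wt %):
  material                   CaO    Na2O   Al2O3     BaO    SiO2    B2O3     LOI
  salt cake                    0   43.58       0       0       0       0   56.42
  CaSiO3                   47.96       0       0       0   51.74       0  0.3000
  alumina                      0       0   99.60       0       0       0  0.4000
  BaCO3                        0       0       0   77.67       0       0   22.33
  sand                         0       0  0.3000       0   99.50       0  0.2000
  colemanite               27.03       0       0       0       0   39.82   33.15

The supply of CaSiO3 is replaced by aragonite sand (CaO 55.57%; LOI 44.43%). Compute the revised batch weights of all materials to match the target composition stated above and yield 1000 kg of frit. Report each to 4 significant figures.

Revised batch per 1000 kg frit:
  salt cake: 156.9 kg
  aragonite sand: 82.24 kg
  alumina: 44.10 kg
  BaCO3: 50.46 kg
  sand: 717.3 kg
  colemanite: 130.1 kg
Total batch = 1181 kg; LOI loss = 181.1 kg

Each numeric step holds full float precision through every step. In-progress results are printed, rounded to 4 significant digits, between the steps. A single rounding produces each reported number — all derived quantities are recomputed in full float precision (the six compositions, ignition loss, net glass mass, the yield, totals) starting from the weights on 1000 kg of glass, exactly as shown in the question or the answer.
Target oxide masses per 1000 kg frit:
  CaO: 8.087% × 1000 = 80.87 kg
  Na2O: 6.838% × 1000 = 68.38 kg
  Al2O3: 4.608% × 1000 = 46.08 kg
  BaO: 3.919% × 1000 = 39.19 kg
  SiO2: 71.37% × 1000 = 713.7 kg
  B2O3: 5.181% × 1000 = 51.81 kg
Balance tally, oxide-wise, per the reported batch figures, per the basis as stated (delivered sums recover each target given rounding of the digits):
  CaO: 82.24·0.5557 + 130.1·0.2703 = 80.87 kg (target 80.87 kg)
  Na2O: 156.9·0.4358 = 68.38 kg (target 68.38 kg)
  Al2O3: 44.10·0.9960 + 717.3·0.003000 = 46.08 kg (target 46.08 kg)
  BaO: 50.46·0.7767 = 39.19 kg (target 39.19 kg)
  SiO2: 717.3·0.9950 = 713.7 kg (target 713.7 kg)
  B2O3: 130.1·0.3982 = 51.81 kg (target 51.81 kg)
Auditing the glass mass value: Σ batch − LOI loss = 1000 kg (targets for the oxides total 1000 kg; basis as stated: 1000 kg — any gap is answer rounding).
Adding the batch up: Σ batch = 1181 kg; LOI removed, Σ of batch·LOI: 181.1 kg; yield = glass ÷ total batch = 84.67%.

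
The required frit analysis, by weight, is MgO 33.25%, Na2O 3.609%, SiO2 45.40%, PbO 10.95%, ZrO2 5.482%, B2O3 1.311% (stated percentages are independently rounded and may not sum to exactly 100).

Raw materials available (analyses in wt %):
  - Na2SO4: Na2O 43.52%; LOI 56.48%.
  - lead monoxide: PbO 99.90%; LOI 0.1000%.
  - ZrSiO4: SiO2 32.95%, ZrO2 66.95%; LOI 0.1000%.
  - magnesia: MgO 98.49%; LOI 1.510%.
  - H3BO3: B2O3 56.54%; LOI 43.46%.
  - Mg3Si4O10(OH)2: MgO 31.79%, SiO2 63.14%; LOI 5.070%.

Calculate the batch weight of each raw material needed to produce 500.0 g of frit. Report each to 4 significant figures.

The intermediate values are printed, rounded to 4 significant digits, in the printout. The working math keeps full precision at every stage; a single rounding produces every reported number; all derived quantities, which include six oxide percentages, net glass mass, yield, totals, ignition loss, are rebuilt in full precision, as given in question or answer, from the batch weights for 500.0 g of glass.
Target masses of each oxide per 500.0 g frit:
  MgO: 33.25% × 500.0 = 166.2 g
  Na2O: 3.609% × 500.0 = 18.05 g
  SiO2: 45.40% × 500.0 = 227.0 g
  PbO: 10.95% × 500.0 = 54.75 g
  ZrO2: 5.482% × 500.0 = 27.41 g
  B2O3: 1.311% × 500.0 = 6.555 g
A balance pass over the oxides, from the weights as reported, versus the basis set out (summed amounts equal target values once rounding is allowed for):
  MgO: 59.65·0.9849 + 338.2·0.3179 = 166.3 g (target 166.2 g)
  Na2O: 41.46·0.4352 = 18.04 g (target 18.05 g)
  SiO2: 40.94·0.3295 + 338.2·0.6314 = 227.0 g (target 227.0 g)
  PbO: 54.80·0.9990 = 54.75 g (target 54.75 g)
  ZrO2: 40.94·0.6695 = 27.41 g (target 27.41 g)
  B2O3: 11.59·0.5654 = 6.553 g (target 6.555 g)
Glass mass check: Σ batch − LOI loss = 500.0 g (the Σ of target masses is 500.0 g; basis as stated: 500.0 g — any gap is answer rounding).
Batch total: Σ batch = 546.6 g; LOI loss = Σ batch·LOI = 46.60 g; glass ÷ batch gives a yield of 91.48%.

Batch per 500.0 g frit:
  Na2SO4: 41.46 g
  lead monoxide: 54.80 g
  ZrSiO4: 40.94 g
  magnesia: 59.65 g
  H3BO3: 11.59 g
  Mg3Si4O10(OH)2: 338.2 g
Total batch = 546.6 g; LOI loss = 46.60 g; yield = 91.48%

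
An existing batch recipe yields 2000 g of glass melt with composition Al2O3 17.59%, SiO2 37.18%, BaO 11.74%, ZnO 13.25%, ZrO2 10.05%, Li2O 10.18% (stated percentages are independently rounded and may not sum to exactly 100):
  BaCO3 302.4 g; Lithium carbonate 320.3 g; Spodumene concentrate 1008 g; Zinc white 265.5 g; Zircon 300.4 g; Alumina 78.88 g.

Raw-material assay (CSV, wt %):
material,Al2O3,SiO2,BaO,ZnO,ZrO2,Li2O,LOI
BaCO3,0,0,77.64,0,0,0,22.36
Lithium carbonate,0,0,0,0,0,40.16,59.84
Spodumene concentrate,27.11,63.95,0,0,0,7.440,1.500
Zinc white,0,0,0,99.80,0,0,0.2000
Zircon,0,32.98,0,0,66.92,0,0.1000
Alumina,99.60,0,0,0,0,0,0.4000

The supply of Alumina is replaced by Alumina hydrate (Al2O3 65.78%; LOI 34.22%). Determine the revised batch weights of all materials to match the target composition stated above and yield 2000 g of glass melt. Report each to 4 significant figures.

Revised batch per 2000 g glass melt:
  BaCO3: 302.4 g
  Lithium carbonate: 320.3 g
  Spodumene concentrate: 1008 g
  Zinc white: 265.5 g
  Zircon: 300.4 g
  Alumina hydrate: 119.4 g
Total batch = 2316 g; LOI loss = 316.1 g

Every computation maintains full precision in every operation. Working values are printed, rounded to four significant digits, as written. Every reported figure sees exactly one rounding. Derived quantities are re-derived from the batch weights for 2000 g of glass in full precision (totals, net glass mass, ignition loss, the yield, six oxide percentages) precisely as stated by either problem or answer.
Target oxide masses per 2000 g glass melt:
  Al2O3: 17.59% × 2000 = 351.8 g
  SiO2: 37.18% × 2000 = 743.6 g
  BaO: 11.74% × 2000 = 234.8 g
  ZnO: 13.25% × 2000 = 265.0 g
  ZrO2: 10.05% × 2000 = 201.0 g
  Li2O: 10.18% × 2000 = 203.6 g
Balance tally, oxide-wise, applying the batch weights above, on the stated basis (every target is met by its sum inside rounding margins):
  Al2O3: 1008·0.2711 + 119.4·0.6578 = 351.8 g (target 351.8 g)
  SiO2: 1008·0.6395 + 300.4·0.3298 = 743.7 g (target 743.6 g)
  BaO: 302.4·0.7764 = 234.8 g (target 234.8 g)
  ZnO: 265.5·0.9980 = 265.0 g (target 265.0 g)
  ZrO2: 300.4·0.6692 = 201.0 g (target 201.0 g)
  Li2O: 320.3·0.4016 + 1008·0.07440 = 203.6 g (target 203.6 g)
Mass balance on the glass: Σ batch − LOI loss = 2000 g (targets for the oxides total 2000 g; against the stated basis, 2000 g — gaps are rounding artifacts).
Summing the batch: Σ batch = 2316 g; Σ batch·LOI gives LOI loss = 316.1 g; the yield ratio, glass ÷ batch: 86.35%.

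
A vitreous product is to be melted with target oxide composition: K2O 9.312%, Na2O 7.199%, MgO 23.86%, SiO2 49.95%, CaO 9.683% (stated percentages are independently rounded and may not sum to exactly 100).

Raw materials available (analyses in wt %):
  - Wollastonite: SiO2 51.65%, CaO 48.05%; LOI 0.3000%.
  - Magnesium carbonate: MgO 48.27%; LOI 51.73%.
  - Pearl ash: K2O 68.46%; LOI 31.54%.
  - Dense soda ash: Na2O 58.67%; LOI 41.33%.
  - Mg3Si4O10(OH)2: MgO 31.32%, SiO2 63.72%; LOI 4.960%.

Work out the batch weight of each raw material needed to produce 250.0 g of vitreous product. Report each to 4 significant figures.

Batch per 250.0 g vitreous product:
  Wollastonite: 50.38 g
  Magnesium carbonate: 22.91 g
  Pearl ash: 34.01 g
  Dense soda ash: 30.68 g
  Mg3Si4O10(OH)2: 155.1 g
Total batch = 293.1 g; LOI loss = 43.10 g; yield = 85.29%

Mid-chain values are shown (rounded to 4 significant digits) when written out — the whole derivation maintains full precision at all times; each reported value is rounded just once. Derived quantities (glass mass, totals, five oxide percentages, the yield, LOI) are re-derived from the weighed amounts on 250.0 g of glass at full precision as set out in the question or the answer.
Target masses of each oxide per 250.0 g vitreous product:
  K2O: 9.312% × 250.0 = 23.28 g
  Na2O: 7.199% × 250.0 = 18.00 g
  MgO: 23.86% × 250.0 = 59.65 g
  SiO2: 49.95% × 250.0 = 124.9 g
  CaO: 9.683% × 250.0 = 24.21 g
Mass-balance tally per oxide using the reported weights, on the stated basis (sums match the target masses given rounding of the digits):
  K2O: 34.01·0.6846 = 23.28 g (target 23.28 g)
  Na2O: 30.68·0.5867 = 18.00 g (target 18.00 g)
  MgO: 22.91·0.4827 + 155.1·0.3132 = 59.64 g (target 59.65 g)
  SiO2: 50.38·0.5165 + 155.1·0.6372 = 124.9 g (target 124.9 g)
  CaO: 50.38·0.4805 = 24.21 g (target 24.21 g)
The glass-mass cross-check: net batch after ignition = 250.0 g (per-oxide target masses sum to 250.0 g; against the stated basis, 250.0 g — gaps are rounding artifacts).
Summing the batch: Σ batch = 293.1 g; ignition loss, Σ(batch × LOI) = 43.10 g; yield, glass over the total, = 85.29%.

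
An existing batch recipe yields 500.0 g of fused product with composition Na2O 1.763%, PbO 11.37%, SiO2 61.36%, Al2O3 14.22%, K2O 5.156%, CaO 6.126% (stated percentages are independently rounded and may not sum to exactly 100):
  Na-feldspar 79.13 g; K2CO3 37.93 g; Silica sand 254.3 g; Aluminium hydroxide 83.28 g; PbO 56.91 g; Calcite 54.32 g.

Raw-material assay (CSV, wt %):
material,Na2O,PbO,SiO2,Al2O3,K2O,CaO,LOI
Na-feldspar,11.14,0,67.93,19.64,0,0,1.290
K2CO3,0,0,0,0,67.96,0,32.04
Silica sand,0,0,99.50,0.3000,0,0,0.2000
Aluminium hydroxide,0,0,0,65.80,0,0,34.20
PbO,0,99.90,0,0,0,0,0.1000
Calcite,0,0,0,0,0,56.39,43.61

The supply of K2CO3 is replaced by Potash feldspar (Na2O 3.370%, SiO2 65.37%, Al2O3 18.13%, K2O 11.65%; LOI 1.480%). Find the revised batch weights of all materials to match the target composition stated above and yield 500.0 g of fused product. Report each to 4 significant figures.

The whole derivation holds full precision at all times; the intermediate values are shown rounded to four significant digits as written — exactly one rounding goes into each reported number. All derived quantities, which include glass mass, the yield, the six compositions, totals, LOI, are carried at exact precision, as written in question or answer, from the weighed amounts at 500.0 g of glass.
The oxide mass targets at 500.0 g fused product:
  Na2O: 1.763% × 500.0 = 8.815 g
  PbO: 11.37% × 500.0 = 56.85 g
  SiO2: 61.36% × 500.0 = 306.8 g
  Al2O3: 14.22% × 500.0 = 71.10 g
  K2O: 5.156% × 500.0 = 25.78 g
  CaO: 6.126% × 500.0 = 30.63 g
Oxide-by-oxide audit from the weights as reported, against the basis in use (oxide sums agree with the targets inside rounding margins):
  Na2O: 12.19·0.1114 + 221.3·0.03370 = 8.816 g (target 8.815 g)
  PbO: 56.91·0.9990 = 56.85 g (target 56.85 g)
  SiO2: 12.19·0.6793 + 221.3·0.6537 + 154.6·0.9950 = 306.8 g (target 306.8 g)
  Al2O3: 12.19·0.1964 + 221.3·0.1813 + 154.6·0.003000 + 42.74·0.6580 = 71.10 g (target 71.10 g)
  K2O: 221.3·0.1165 = 25.78 g (target 25.78 g)
  CaO: 54.32·0.5639 = 30.63 g (target 30.63 g)
The glass-mass cross-check: Σ batch − LOI loss = 500.0 g (per-oxide target masses sum to 500.0 g; against the stated basis, 500.0 g — a pure rounding effect).
Batch total: Σ batch = 542.1 g; LOI removed, Σ of batch·LOI: 42.10 g; yield = glass ÷ total batch = 92.23%.

Revised batch per 500.0 g fused product:
  Na-feldspar: 12.19 g
  Potash feldspar: 221.3 g
  Silica sand: 154.6 g
  Aluminium hydroxide: 42.74 g
  PbO: 56.91 g
  Calcite: 54.32 g
Total batch = 542.1 g; LOI loss = 42.10 g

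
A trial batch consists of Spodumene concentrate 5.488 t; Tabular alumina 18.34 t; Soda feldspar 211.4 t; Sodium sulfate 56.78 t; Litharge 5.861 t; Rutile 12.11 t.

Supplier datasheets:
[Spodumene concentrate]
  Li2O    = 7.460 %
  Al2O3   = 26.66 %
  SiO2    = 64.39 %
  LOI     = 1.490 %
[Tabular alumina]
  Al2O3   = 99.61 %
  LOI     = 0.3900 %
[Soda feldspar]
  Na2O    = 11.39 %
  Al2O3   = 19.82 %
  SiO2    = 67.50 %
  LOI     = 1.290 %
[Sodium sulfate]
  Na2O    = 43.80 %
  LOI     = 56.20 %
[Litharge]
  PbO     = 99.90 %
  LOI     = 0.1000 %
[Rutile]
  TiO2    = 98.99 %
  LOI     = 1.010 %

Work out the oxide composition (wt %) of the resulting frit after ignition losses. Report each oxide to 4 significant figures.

Rounding to four significant figures governs each in-between result as displayed. All arithmetic maintains full float precision through the solve; each reported value is rounded only once; the derived quantities, including yield, totals, ignition loss, glass mass, the six compositions, are computed using the weight values on 275.1 t of glass in full float precision as written in the question or the answer.
Per-oxide mass from batch:
  Na2O: 211.4·0.1139 + 56.78·0.4380 = 48.95 t
  Li2O: 5.488·0.07460 = 0.4094 t
  Al2O3: 5.488·0.2666 + 18.34·0.9961 + 211.4·0.1982 = 61.63 t
  TiO2: 12.11·0.9899 = 11.99 t
  SiO2: 5.488·0.6439 + 211.4·0.6750 = 146.2 t
  PbO: 5.861·0.9990 = 5.855 t
LOI: 5.488·0.01490 + 18.34·0.003900 + 211.4·0.01290 + 56.78·0.5620 + 5.861·0.001000 + 12.11·0.01010 = 34.92 t
batch − LOI leaves glass = 310.0 − 34.92 = 275.1 t (the oxide masses sum to this)
wt % = 100 × oxide mass / glass mass

Glass mass = 275.1 t (batch 310.0 − LOI 34.92).
Composition: Na2O 17.80%, Li2O 0.1488%, Al2O3 22.41%, TiO2 4.358%, SiO2 53.16%, PbO 2.129%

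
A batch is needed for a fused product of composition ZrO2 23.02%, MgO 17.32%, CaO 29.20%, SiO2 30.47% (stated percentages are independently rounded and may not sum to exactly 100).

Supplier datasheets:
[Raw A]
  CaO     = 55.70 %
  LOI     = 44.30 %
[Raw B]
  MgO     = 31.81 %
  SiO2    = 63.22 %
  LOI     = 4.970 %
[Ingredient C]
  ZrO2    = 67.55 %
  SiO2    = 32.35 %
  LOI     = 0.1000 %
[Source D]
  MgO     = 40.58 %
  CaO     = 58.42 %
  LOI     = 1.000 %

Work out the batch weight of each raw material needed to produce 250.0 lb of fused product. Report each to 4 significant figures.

Batch per 250.0 lb fused product:
  Raw A: 82.37 lb
  Raw B: 76.90 lb
  Ingredient C: 85.20 lb
  Source D: 46.42 lb
Total batch = 290.9 lb; LOI loss = 40.86 lb; yield = 85.95%

In-progress results appear, rounded to four significant digits, at each printed step — the whole derivation holds exact precision from first step to last — a single rounding produces each reported figure. All derived quantities, which include ignition loss, glass mass, four oxide percentages, yield, totals, are recomputed in exact precision, exactly as printed in question or answer, starting from the weights on 250.0 lb of glass.
Target oxide masses per 250.0 lb fused product:
  ZrO2: 23.02% × 250.0 = 57.55 lb
  MgO: 17.32% × 250.0 = 43.30 lb
  CaO: 29.20% × 250.0 = 73.00 lb
  SiO2: 30.47% × 250.0 = 76.18 lb
Checking each oxide sum using the reported weights, on the stated basis (delivered sums recover each target net of answer rounding effects):
  ZrO2: 85.20·0.6755 = 57.55 lb (target 57.55 lb)
  MgO: 76.90·0.3181 + 46.42·0.4058 = 43.30 lb (target 43.30 lb)
  CaO: 82.37·0.5570 + 46.42·0.5842 = 73.00 lb (target 73.00 lb)
  SiO2: 76.90·0.6322 + 85.20·0.3235 = 76.18 lb (target 76.18 lb)
Glass-mass sanity pass: the batch minus its LOI: 250.0 lb (the Σ of target masses is 250.0 lb; with the basis standing at 250.0 lb — rounding explains the deltas).
Total batch = Σ batch = 290.9 lb; LOI removed, Σ of batch·LOI: 40.86 lb; yield = glass ÷ total batch = 85.95%.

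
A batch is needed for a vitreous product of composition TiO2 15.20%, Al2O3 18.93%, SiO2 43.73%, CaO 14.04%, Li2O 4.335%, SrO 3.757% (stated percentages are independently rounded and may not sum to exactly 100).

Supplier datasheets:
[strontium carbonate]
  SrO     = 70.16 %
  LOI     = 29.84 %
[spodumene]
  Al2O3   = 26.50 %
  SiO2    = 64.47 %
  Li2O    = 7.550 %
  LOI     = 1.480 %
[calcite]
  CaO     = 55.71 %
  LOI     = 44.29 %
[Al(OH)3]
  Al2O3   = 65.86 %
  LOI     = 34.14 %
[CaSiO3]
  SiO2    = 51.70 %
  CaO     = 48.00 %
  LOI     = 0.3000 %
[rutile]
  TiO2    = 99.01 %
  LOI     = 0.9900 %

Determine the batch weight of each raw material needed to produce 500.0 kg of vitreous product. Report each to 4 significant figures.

Batch per 500.0 kg vitreous product:
  strontium carbonate: 26.77 kg
  spodumene: 287.1 kg
  calcite: 70.07 kg
  Al(OH)3: 28.20 kg
  CaSiO3: 64.92 kg
  rutile: 76.76 kg
Total batch = 553.8 kg; LOI loss = 53.85 kg; yield = 90.28%

Each numeric step runs at exact precision from start to finish. Values along the way are printed with 4-significant-figure rounding within the worked lines — every reported value carries a single rounding; the derived quantities, which include six oxide percentages, the totals, ignition loss, net glass mass, the yield, are recomputed in full float precision, as set out in problem or answer, using the weight values per 500.0 kg of glass.
Target masses of each oxide per 500.0 kg vitreous product:
  TiO2: 15.20% × 500.0 = 76.00 kg
  Al2O3: 18.93% × 500.0 = 94.65 kg
  SiO2: 43.73% × 500.0 = 218.6 kg
  CaO: 14.04% × 500.0 = 70.20 kg
  Li2O: 4.335% × 500.0 = 21.68 kg
  SrO: 3.757% × 500.0 = 18.78 kg
Checking each oxide sum working from each reported weight, versus the basis set out (delivered sums recover each target once rounding is allowed for):
  TiO2: 76.76·0.9901 = 76.00 kg (target 76.00 kg)
  Al2O3: 287.1·0.2650 + 28.20·0.6586 = 94.65 kg (target 94.65 kg)
  SiO2: 287.1·0.6447 + 64.92·0.5170 = 218.7 kg (target 218.6 kg)
  CaO: 70.07·0.5571 + 64.92·0.4800 = 70.20 kg (target 70.20 kg)
  Li2O: 287.1·0.07550 = 21.68 kg (target 21.68 kg)
  SrO: 26.77·0.7016 = 18.78 kg (target 18.78 kg)
Auditing the glass mass value: whole batch net of LOI = 500.0 kg (targets for the oxides total 500.0 kg; basis as stated: 500.0 kg — deltas are rounding alone).
Batch total: Σ batch = 553.8 kg; ignition loss, Σ(batch × LOI) = 53.85 kg; yield = glass ÷ total batch = 90.28%.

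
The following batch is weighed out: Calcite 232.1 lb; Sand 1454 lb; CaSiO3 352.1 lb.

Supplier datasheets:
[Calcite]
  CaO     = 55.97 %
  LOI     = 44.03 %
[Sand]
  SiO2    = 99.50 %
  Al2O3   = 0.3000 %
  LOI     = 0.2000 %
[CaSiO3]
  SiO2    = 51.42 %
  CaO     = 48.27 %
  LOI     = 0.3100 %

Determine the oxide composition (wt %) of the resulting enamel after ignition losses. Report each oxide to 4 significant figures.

Glass mass = 1932 lb (batch 2038 − LOI 106.2).
Composition: SiO2 84.25%, Al2O3 0.2258%, CaO 15.52%

Working values are printed, with 4-significant-digit rounding, in the printout; each numeric step runs at full precision in every operation. Each reported number takes a single rounding; derived quantities (three oxide percentages, ignition loss, the yield, glass mass, the totals) are recomputed in exact precision starting from the weights on 1932 lb of glass, precisely as stated by problem or answer.
Oxide-by-oxide delivered mass:
  SiO2: 1454·0.9950 + 352.1·0.5142 = 1628 lb
  Al2O3: 1454·0.003000 = 4.362 lb
  CaO: 232.1·0.5597 + 352.1·0.4827 = 299.9 lb
LOI: 232.1·0.4403 + 1454·0.002000 + 352.1·0.003100 = 106.2 lb
Net of LOI, the glass mass = 2038 − 106.2 = 1932 lb (= the summed oxide contributions)
wt %: oxide over glass, times 100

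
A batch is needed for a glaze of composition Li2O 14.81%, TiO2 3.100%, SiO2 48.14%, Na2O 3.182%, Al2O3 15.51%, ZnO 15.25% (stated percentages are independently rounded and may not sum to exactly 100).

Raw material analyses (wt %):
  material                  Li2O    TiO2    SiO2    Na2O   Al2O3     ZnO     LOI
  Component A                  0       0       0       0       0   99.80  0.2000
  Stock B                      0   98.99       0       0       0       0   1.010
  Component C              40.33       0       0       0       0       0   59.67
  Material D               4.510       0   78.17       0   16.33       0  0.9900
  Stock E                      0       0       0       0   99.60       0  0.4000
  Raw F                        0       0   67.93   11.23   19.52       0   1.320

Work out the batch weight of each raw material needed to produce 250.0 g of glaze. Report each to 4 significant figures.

Batch per 250.0 g glaze:
  Component A: 38.20 g
  Stock B: 7.829 g
  Component C: 81.47 g
  Material D: 92.40 g
  Stock E: 9.898 g
  Raw F: 70.84 g
Total batch = 300.6 g; LOI loss = 50.66 g; yield = 83.15%

Full precision is held in all steps — mid-chain values are displayed, rounded to four significant figures, on the page — every reported value sees exactly one rounding. All derived quantities are recomputed at full precision (yield, six oxide percentages, LOI, net glass mass, totals) from the weighed amounts on 250.0 g of glass as they appear in problem or answer.
Per-oxide target masses for 250.0 g glaze:
  Li2O: 14.81% × 250.0 = 37.02 g
  TiO2: 3.100% × 250.0 = 7.750 g
  SiO2: 48.14% × 250.0 = 120.4 g
  Na2O: 3.182% × 250.0 = 7.955 g
  Al2O3: 15.51% × 250.0 = 38.78 g
  ZnO: 15.25% × 250.0 = 38.12 g
Verifying the oxide balance given the weights on record, relative to the basis at hand (sum by sum, the targets are met net of answer rounding effects):
  Li2O: 81.47·0.4033 + 92.40·0.04510 = 37.02 g (target 37.02 g)
  TiO2: 7.829·0.9899 = 7.750 g (target 7.750 g)
  SiO2: 92.40·0.7817 + 70.84·0.6793 = 120.4 g (target 120.4 g)
  Na2O: 70.84·0.1123 = 7.955 g (target 7.955 g)
  Al2O3: 92.40·0.1633 + 9.898·0.9960 + 70.84·0.1952 = 38.78 g (target 38.78 g)
  ZnO: 38.20·0.9980 = 38.12 g (target 38.12 g)
Auditing the glass mass value: batch Σ − ignition loss = 250.0 g (targets for the oxides total 250.0 g; versus the stated basis of 250.0 g — differing by rounding only).
Adding the batch up: Σ batch = 300.6 g; LOI removed, Σ of batch·LOI: 50.66 g; yield, glass over the total, = 83.15%.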